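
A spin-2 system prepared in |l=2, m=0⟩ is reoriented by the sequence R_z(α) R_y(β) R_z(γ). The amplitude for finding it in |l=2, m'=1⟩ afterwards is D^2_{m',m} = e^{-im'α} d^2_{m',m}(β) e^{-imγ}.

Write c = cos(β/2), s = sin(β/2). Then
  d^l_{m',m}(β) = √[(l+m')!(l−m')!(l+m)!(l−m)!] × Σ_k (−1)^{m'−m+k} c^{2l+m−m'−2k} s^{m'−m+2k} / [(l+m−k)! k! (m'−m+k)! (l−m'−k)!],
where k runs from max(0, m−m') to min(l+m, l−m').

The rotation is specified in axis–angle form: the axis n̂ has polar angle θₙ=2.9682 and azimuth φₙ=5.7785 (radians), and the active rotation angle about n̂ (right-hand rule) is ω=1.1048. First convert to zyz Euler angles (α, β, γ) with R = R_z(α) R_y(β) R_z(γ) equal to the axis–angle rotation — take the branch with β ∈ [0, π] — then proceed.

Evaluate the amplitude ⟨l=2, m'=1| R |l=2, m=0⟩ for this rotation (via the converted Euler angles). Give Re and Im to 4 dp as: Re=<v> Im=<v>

Re=0.1885 Im=-0.1080

Axis–angle → zyz. n̂ = (sinθₙcosφₙ, sinθₙsinφₙ, cosθₙ) = (+0.151016, -0.083421, -0.985005), ω = 1.1048.
R = I cosω + sinω [n̂]ₓ + (1−cosω) n̂n̂ᵀ gives
  R = [+0.461872, +0.873041, -0.156442; -0.886916, +0.453145, -0.089663; -0.007389, +0.180164, +0.983609]
β = atan2(√(R₁₃²+R₂₃²), R₃₃) = 0.181307; α = atan2(R₂₃, R₁₃) mod 2π = 3.662029; γ = atan2(R₃₂, −R₃₁) mod 2π = 1.529807
D^2_{1,0}(3.6620,0.1813,1.5298) = e^{-i·1·3.6620}·d^2_{1,0}(0.1813)·e^{-i·0·1.5298}. Compute d first:
Half-angle: c=0.995894, s=0.090529. N=√(6·1·2·2)=4.898979
Admissible k: 0..1 (factorial args all ≥0)
  k=0: (−1)^1·4.8990/(2)·0.9959^3·0.0905^1 = -0.219030
  k=1: (−1)^2·4.8990/(2)·0.9959^1·0.0905^3 = +0.001810
d^2_{1,0}(0.1813) = -0.219030 +0.001810 = -0.217220
Phases: e^{-i·(1)·3.6620}=-0.867602+0.497259i, e^{-i·(0)·1.5298}=+1.000000+0.000000i ⇒ D=+0.188461-0.108015i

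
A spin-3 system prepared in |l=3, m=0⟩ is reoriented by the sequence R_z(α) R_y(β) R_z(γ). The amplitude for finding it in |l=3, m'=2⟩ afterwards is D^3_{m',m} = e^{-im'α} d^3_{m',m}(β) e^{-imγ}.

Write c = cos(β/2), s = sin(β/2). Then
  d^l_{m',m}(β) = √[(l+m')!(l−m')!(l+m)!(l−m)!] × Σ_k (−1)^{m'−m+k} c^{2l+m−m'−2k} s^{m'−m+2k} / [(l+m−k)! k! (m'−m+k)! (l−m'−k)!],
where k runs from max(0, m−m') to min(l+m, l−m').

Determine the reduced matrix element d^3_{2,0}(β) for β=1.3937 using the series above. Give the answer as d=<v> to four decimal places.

d=0.2337

d^3_{2,0}(β=1.3937) via the finite sum:
c=cos(1.393700/2)=0.766868, s=sin(1.393700/2)=0.641805; N=√[120·1·6·6]=65.726707
The bounds max(0,m−m')=0 and min(l+m,l−m')=1 give 2 terms
  k=0: (−1)^2·65.7267/(12)·0.7669^4·0.6418^2 = +0.780277
  k=1: (−1)^3·65.7267/(12)·0.7669^2·0.6418^4 = -0.546531
d^3_{2,0}(1.3937) = +0.780277 -0.546531 = +0.233746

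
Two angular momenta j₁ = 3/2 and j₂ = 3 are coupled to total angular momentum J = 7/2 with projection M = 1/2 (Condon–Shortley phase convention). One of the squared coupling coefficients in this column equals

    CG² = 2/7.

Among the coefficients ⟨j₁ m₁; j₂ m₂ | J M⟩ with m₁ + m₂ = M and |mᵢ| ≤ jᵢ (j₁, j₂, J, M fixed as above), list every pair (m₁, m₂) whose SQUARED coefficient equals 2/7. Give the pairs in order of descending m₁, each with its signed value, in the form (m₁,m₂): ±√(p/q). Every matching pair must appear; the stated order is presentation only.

Admissible pairs with m₁+m₂ = M = 1/2: (-3/2,2), (-1/2,1), (1/2,0), (3/2,-1)
  (m₁,m₂)=(3/2,-1): CG² = 8/21, CG = +√(8/21)
  (m₁,m₂)=(1/2,0): CG² = 2/21, CG = +√(2/21)
  (m₁,m₂)=(-1/2,1): CG² = 2/7, CG = −√(2/7)   ← matches the target
  (m₁,m₂)=(-3/2,2): CG² = 5/21, CG = −√(5/21)
Pairs with CG² = 2/7: (-1/2,1): −√(2/7)

(-1/2,1): −√(2/7)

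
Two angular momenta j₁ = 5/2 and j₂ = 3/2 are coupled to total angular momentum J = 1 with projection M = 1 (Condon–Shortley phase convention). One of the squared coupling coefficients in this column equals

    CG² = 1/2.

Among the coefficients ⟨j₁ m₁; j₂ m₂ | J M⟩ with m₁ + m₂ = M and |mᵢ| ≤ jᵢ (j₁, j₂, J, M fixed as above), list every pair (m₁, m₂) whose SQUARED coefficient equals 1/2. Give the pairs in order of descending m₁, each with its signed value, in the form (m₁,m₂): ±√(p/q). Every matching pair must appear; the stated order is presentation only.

Admissible pairs with m₁+m₂ = M = 1: (-1/2,3/2), (1/2,1/2), (3/2,-1/2), (5/2,-3/2)
  (m₁,m₂)=(5/2,-3/2): CG² = 1/2, CG = +√(1/2)   ← matches the target
  (m₁,m₂)=(3/2,-1/2): CG² = 3/10, CG = −√(3/10)
  (m₁,m₂)=(1/2,1/2): CG² = 3/20, CG = +√(3/20)
  (m₁,m₂)=(-1/2,3/2): CG² = 1/20, CG = −√(1/20)
Pairs with CG² = 1/2: (5/2,-3/2): +√(1/2)

(5/2,-3/2): +√(1/2)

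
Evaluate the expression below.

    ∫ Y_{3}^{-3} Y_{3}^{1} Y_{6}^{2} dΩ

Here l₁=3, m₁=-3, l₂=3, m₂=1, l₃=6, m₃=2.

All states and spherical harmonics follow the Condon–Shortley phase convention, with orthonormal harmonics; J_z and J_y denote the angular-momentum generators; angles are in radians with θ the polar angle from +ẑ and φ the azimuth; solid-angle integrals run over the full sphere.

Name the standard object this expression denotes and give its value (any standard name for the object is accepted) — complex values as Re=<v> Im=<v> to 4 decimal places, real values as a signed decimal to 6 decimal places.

Gaunt coefficient, +0.062728

This is a Gaunt coefficient — the integral of a triple product of spherical harmonics over the sphere.
m-sum 0 ✓  L=12 even ✓  0≤6≤6 ✓
Π(2lᵢ+1) = 7×7×13 = 637
triangle coeff Δ(3,3,6) = 1/12012
Σ_t [0,0]: t=0:+1/1296 = 1/1296
(3j)²=100/3003 [(3 3 6; 0 0 0)], sign=+1
Σ_t [0,0]: t=0:+1/34560 = 1/34560
(3j)²=1/429 [(3 3 6; -3 1 2)], sign=+1
⇒ 4πI² = 700/14157
I = (+1)√(700/14157/(4π)) = 0.06272757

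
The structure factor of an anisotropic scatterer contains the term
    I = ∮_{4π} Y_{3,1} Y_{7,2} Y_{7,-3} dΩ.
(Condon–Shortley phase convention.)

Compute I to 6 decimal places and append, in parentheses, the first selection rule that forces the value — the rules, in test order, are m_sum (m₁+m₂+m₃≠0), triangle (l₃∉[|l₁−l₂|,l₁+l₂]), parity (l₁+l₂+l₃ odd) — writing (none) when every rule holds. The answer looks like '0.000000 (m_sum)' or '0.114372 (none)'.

l₁+l₂+l₃=17 is odd: 3j(l;000)=0 ⇒ I=0

0.000000 (parity)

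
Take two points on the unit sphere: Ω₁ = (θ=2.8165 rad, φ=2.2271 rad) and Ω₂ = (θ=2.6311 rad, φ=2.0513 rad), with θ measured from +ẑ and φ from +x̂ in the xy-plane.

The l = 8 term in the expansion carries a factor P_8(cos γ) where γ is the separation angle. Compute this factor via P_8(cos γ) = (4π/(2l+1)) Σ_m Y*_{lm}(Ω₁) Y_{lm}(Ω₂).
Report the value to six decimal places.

0.408454

Addition theorem: P_8(cos γ) = (4π/17) Σ_m Y*_{lm}(Ω₁) Y_{lm}(Ω₂), m = −8…8:
  m=-8: Y*=0.00003 - 0.00005j  Y=-0.00128 + 0.00108j  product 0.00000 + 0.00000j
  m=-7: Y*=0.00066 - 0.00008j  Y=0.00263 + 0.01167j  product 0.00000 + 0.00001j
  m=-6: Y*=0.00349 + 0.00356j  Y=0.05159 + 0.01365j  product 0.00013 + 0.00023j
  m=-5: Y*=-0.00374 + 0.02655j  Y=0.11205 - 0.12294j  product 0.00285 + 0.00344j
  m=-4: Y*=-0.09205 + 0.05226j  Y=-0.12521 - 0.34173j  product 0.02939 + 0.02491j
  m=-3: Y*=-0.27598 - 0.11607j  Y=-0.51205 - 0.06657j  product 0.13359 + 0.07781j
  m=-2: Y*=-0.14173 - 0.53670j  Y=-0.19127 + 0.27379j  product 0.17405 + 0.06385j
  m=-1: Y*=0.30307 - 0.39349j  Y=-0.09996 - 0.19178j  product -0.10576 - 0.01879j
  m=+0: Y*=-0.20001 + 0.00000j  Y=-0.42033 + 0.00000j  product 0.08407 + 0.00000j
  m=+1: Y*=-0.30307 - 0.39349j  Y=0.09996 - 0.19178j  product -0.10576 + 0.01879j
  m=+2: Y*=-0.14173 + 0.53670j  Y=-0.19127 - 0.27379j  product 0.17405 - 0.06385j
  m=+3: Y*=0.27598 - 0.11607j  Y=0.51205 - 0.06657j  product 0.13359 - 0.07781j
  m=+4: Y*=-0.09205 - 0.05226j  Y=-0.12521 + 0.34173j  product 0.02939 - 0.02491j
  m=+5: Y*=0.00374 + 0.02655j  Y=-0.11205 - 0.12294j  product 0.00285 - 0.00344j
  m=+6: Y*=0.00349 - 0.00356j  Y=0.05159 - 0.01365j  product 0.00013 - 0.00023j
  m=+7: Y*=-0.00066 - 0.00008j  Y=-0.00263 + 0.01167j  product 0.00000 - 0.00001j
  m=+8: Y*=0.00003 + 0.00005j  Y=-0.00128 - 0.00108j  product 0.00000 - 0.00000j
Accumulated sum 0.55256 + 0.00000j; after 4π/(2l+1) scaling, 0.40845 + 0.00000j ⇒ P_8 = 0.408454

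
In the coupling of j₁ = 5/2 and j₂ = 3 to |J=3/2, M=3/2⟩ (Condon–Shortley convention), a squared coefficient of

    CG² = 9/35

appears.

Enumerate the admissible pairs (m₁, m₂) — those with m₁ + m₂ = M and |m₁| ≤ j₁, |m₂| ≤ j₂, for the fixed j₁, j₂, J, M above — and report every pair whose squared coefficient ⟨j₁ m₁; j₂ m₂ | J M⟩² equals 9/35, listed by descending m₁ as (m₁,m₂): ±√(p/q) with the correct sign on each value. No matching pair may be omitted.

Admissible pairs with m₁+m₂ = M = 3/2: (-3/2,3), (-1/2,2), (1/2,1), (3/2,0), (5/2,-1)
  (m₁,m₂)=(5/2,-1): CG² = 1/14, CG = +√(1/14)
  (m₁,m₂)=(3/2,0): CG² = 6/35, CG = −√(6/35)
  (m₁,m₂)=(1/2,1): CG² = 9/35, CG = +√(9/35)   ← matches the target
  (m₁,m₂)=(-1/2,2): CG² = 2/7, CG = −√(2/7)
  (m₁,m₂)=(-3/2,3): CG² = 3/14, CG = +√(3/14)
Pairs with CG² = 9/35: (1/2,1): +√(9/35)

(1/2,1): +√(9/35)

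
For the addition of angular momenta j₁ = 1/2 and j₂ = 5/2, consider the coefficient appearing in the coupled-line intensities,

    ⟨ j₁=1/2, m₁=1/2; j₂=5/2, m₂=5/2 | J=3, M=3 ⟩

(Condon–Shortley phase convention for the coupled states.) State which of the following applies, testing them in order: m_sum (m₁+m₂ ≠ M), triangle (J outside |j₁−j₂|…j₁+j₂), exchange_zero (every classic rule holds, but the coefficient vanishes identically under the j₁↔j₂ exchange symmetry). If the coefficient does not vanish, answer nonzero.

nonzero

m-sum: m₁+m₂ = 1/2+5/2 = 3, M = 3  ✓
triangle: |j₁−j₂| = 2 ≤ J = 3 ≤ j₁+j₂ = 3  ✓
exchange: j₁≠j₂ or m₁≠m₂ — the exchange symmetry imposes no constraint here
value check: CG = +1 = +1.000000 ≠ 0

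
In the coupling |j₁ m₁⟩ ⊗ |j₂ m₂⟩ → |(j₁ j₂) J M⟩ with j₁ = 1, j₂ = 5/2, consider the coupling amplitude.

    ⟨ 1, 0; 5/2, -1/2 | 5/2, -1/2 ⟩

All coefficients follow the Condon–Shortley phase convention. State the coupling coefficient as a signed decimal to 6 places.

+0.169031

√[6·1!1!4!/7! · 1!1!2!3!2!3!] = √(144/35)
  +(−1)^0/∏(0,1,1,2,0,2)! = 1/4  (running 1/4)
  +(−1)^1/∏(1,0,0,1,1,3)! = -1/6  (running 1/12)
⟨..|..⟩ = √(144/35)·(1/12) = +0.169031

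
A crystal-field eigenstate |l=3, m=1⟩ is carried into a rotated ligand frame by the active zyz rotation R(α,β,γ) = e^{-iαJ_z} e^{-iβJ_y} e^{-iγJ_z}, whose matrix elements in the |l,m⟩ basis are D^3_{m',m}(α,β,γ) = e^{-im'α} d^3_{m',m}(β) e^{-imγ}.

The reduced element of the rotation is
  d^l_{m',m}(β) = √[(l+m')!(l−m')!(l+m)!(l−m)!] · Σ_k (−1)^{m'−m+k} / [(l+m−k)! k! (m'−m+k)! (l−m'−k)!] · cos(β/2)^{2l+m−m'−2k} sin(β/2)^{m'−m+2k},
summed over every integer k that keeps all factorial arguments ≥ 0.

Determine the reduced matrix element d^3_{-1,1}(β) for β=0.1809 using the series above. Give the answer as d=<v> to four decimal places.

d^3_{-1,1}(β=0.1809) via the finite sum:
With c≡cos(β/2)=0.995912 and s≡sin(β/2)=0.090327, N=[2·24·24·2]^{1/2}=48.000000
k: max(0,(1)−(-1))=2 … min(3+(1),3−(-1))=4
  k=2: (−1)^0·48.0000/(8)·0.9959^4·0.0903^2 = +0.048158
  k=3: (−1)^1·48.0000/(6)·0.9959^2·0.0903^4 = -0.000528
  k=4: (−1)^2·48.0000/(48)·0.9959^0·0.0903^6 = +0.000001
d^3_{-1,1}(0.1809) = +0.048158 -0.000528 +0.000001 = +0.047630

d=0.0476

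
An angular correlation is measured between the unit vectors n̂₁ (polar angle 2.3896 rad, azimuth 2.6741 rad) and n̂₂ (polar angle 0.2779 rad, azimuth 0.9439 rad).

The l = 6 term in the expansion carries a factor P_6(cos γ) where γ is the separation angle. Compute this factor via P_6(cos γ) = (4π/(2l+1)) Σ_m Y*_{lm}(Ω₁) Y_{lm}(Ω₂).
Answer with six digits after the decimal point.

Addition theorem: P_6(cos γ) = (4π/13) Σ_m Y*_{lm}(Ω₁) Y_{lm}(Ω₂), m = −6…6:
  term(m=-6) = -0.00001 - 0.00001j   from Y*(Ω₁)=-0.04633 - 0.01621j, Y(Ω₂)=0.00017 + 0.00012j
  term(m=-5) = 0.00033 - 0.00032j   from Y*(Ω₁)=-0.12611 - 0.13092j, Y(Ω₂)=0.00002 + 0.00250j
  term(m=-4) = 0.00563 + 0.00417j   from Y*(Ω₁)=-0.11144 - 0.36130j, Y(Ω₂)=-0.01493 + 0.01098j
  term(m=-3) = -0.01856 + 0.03580j   from Y*(Ω₁)=0.07283 - 0.42863j, Y(Ω₂)=-0.08834 - 0.02829j
  term(m=-2) = -0.03503 - 0.01156j   from Y*(Ω₁)=0.07107 - 0.09629j, Y(Ω₂)=-0.09608 - 0.29287j
  term(m=-1) = -0.03133 + 0.19487j   from Y*(Ω₁)=-0.29596 + 0.14941j, Y(Ω₂)=0.34923 - 0.48212j
  term(m=+0) = -0.07762 + 0.00000j   from Y*(Ω₁)=-0.22618 + 0.00000j, Y(Ω₂)=0.34320 + 0.00000j
  term(m=+1) = -0.03133 - 0.19487j   from Y*(Ω₁)=0.29596 + 0.14941j, Y(Ω₂)=-0.34923 - 0.48212j
  term(m=+2) = -0.03503 + 0.01156j   from Y*(Ω₁)=0.07107 + 0.09629j, Y(Ω₂)=-0.09608 + 0.29287j
  term(m=+3) = -0.01856 - 0.03580j   from Y*(Ω₁)=-0.07283 - 0.42863j, Y(Ω₂)=0.08834 - 0.02829j
  term(m=+4) = 0.00563 - 0.00417j   from Y*(Ω₁)=-0.11144 + 0.36130j, Y(Ω₂)=-0.01493 - 0.01098j
  term(m=+5) = 0.00033 + 0.00032j   from Y*(Ω₁)=0.12611 - 0.13092j, Y(Ω₂)=-0.00002 + 0.00250j
  term(m=+6) = -0.00001 + 0.00001j   from Y*(Ω₁)=-0.04633 + 0.01621j, Y(Ω₂)=0.00017 - 0.00012j
Σ over m = -0.23556 + 0.00000j; ×(4π/13) → -0.22770 + 0.00000j. Real part: -0.227699

-0.227699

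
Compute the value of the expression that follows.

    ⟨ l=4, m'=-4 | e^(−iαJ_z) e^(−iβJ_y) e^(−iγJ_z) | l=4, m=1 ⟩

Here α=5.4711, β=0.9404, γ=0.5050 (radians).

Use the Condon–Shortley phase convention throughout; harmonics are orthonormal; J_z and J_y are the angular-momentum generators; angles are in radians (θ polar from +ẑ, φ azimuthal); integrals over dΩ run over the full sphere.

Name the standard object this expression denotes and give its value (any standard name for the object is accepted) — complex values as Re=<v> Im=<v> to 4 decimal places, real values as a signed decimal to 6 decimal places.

This is a Wigner D-matrix element — the rotation-matrix element ⟨l m'| R(α,β,γ) |l m⟩ in the angular-momentum basis.
D^4_{-4,1}(5.4711,0.9404,0.5050) = e^{-i·-4·5.4711}·d^4_{-4,1}(0.9404)·e^{-i·1·0.5050}. Compute d first:
With c≡cos(β/2)=0.891478 and s≡sin(β/2)=0.453065, N=[1·40320·120·6]^{1/2}=5387.986637
The bounds max(0,m−m')=5 and min(l+m,l−m')=5 give 1 term
  k=5: (−1)^0·5387.9866/(720)·0.8915^3·0.4531^5 = +0.101211
d^4_{-4,1}(0.9404) = +0.101211
Phases: e^{-i·(-4)·5.4711}=-0.994308+0.106546i, e^{-i·(1)·0.5050}=+0.875174-0.483807i ⇒ D=-0.082856+0.058125i

Wigner D-matrix element, Re=-0.0829 Im=0.0581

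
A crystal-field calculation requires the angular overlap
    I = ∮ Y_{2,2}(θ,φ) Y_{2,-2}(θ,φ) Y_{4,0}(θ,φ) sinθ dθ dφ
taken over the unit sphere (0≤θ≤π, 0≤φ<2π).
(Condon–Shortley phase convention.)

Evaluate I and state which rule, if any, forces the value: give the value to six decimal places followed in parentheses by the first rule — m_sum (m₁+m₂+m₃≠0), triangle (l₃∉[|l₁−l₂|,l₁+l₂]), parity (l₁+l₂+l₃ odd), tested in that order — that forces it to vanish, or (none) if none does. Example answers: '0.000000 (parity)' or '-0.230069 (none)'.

Checks pass: Σm=0; 8 even; l₃=4∈[0,4].
(2·2+1)(2·2+1)(2·4+1) = 225
Δ: 0! 4! 4! / 9! → 1/630
sum: t=0:+1/16 = 1/16
3j²(2 2 4; 0 0 0) = Δ·Π!·Σ² = 2/35  (sign +1)
sum: t=0:+1/576 = 1/576
3j²(2 2 4; 2 -2 0) = Δ·Π!·Σ² = 1/630  (sign +1)
combine: 4πI² = 225·2/35·1/630 = 1/49
take √, sign +1: I = 0.04029926
No selection rule forces the value: the integral is nonzero (none).

0.040299 (none)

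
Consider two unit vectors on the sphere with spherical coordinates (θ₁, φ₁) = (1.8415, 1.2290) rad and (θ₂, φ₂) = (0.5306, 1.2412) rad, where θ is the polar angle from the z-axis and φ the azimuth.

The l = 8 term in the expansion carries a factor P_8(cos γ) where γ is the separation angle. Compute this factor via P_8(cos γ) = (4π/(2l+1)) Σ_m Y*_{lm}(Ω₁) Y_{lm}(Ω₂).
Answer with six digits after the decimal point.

-0.166518

Addition theorem: P_8(cos γ) = (4π/17) Σ_m Y*_{lm}(Ω₁) Y_{lm}(Ω₂), m = −8…8:
  m=-8: Y*=-0.351747-0.151720i  Y=-0.001940+0.001072i  product +0.000845-0.000083i
  m=-7: Y*=+0.289551-0.311424i  Y=-0.011197-0.010150i  product -0.006403+0.000548i
  m=-6: Y*=+0.010103+0.019408i  Y=+0.025409-0.058980i  product +0.001401-0.000103i
  m=-5: Y*=+0.344828-0.047956i  Y=+0.189334+0.014643i  product +0.065990-0.004030i
  m=-4: Y*=-0.031068+0.150472i  Y=+0.097678+0.378728i  product -0.060023+0.002931i
  m=-3: Y*=+0.239435+0.145290i  Y=-0.427450+0.281280i  product -0.143214+0.005244i
  m=-2: Y*=-0.158084+0.128779i  Y=-0.214369-0.166096i  product +0.055278-0.001349i
  m=-1: Y*=+0.082084+0.230730i  Y=-0.089293+0.261034i  product -0.067558+0.000824i
  m=+0: Y*=-0.217066-0.000000i  Y=-0.378224+0.000000i  product +0.082099+0.000000i
  m=+1: Y*=-0.082084+0.230730i  Y=+0.089293+0.261034i  product -0.067558-0.000824i
  m=+2: Y*=-0.158084-0.128779i  Y=-0.214369+0.166096i  product +0.055278+0.001349i
  m=+3: Y*=-0.239435+0.145290i  Y=+0.427450+0.281280i  product -0.143214-0.005244i
  m=+4: Y*=-0.031068-0.150472i  Y=+0.097678-0.378728i  product -0.060023-0.002931i
  m=+5: Y*=-0.344828-0.047956i  Y=-0.189334+0.014643i  product +0.065990+0.004030i
  m=+6: Y*=+0.010103-0.019408i  Y=+0.025409+0.058980i  product +0.001401+0.000103i
  m=+7: Y*=-0.289551-0.311424i  Y=+0.011197-0.010150i  product -0.006403-0.000548i
  m=+8: Y*=-0.351747+0.151720i  Y=-0.001940-0.001072i  product +0.000845+0.000083i
Σ over m = -0.225268+0.000000i; ×(4π/17) → -0.166518+0.000000i. Real part: -0.166518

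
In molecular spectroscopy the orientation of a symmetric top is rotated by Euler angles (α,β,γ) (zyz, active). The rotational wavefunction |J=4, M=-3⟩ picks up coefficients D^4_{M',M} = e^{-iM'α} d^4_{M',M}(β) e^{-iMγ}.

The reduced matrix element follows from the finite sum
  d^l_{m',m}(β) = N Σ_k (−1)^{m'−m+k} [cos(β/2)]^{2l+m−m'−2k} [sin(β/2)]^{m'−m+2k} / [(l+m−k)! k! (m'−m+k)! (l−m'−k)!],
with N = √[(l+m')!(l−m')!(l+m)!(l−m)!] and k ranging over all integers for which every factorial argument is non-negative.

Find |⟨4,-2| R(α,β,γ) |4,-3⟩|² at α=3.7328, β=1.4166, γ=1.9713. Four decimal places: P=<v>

P=0.1816

First d^4_{-2,-3}(β=1.4166), then the phase factors e^{-i(-2)α} and e^{-i(-3)γ}:
With c≡cos(β/2)=0.759469 and s≡sin(β/2)=0.650544, N=[2·720·1·5040]^{1/2}=2693.993318
k∈{0,1} keeps every argument non-negative
  k=0: (−1)^1·2693.9933/(720)·0.7595^7·0.6505^1 = -0.354740
  k=1: (−1)^2·2693.9933/(240)·0.7595^5·0.6505^3 = +0.780844
d^4_{-2,-3}(1.4166) = -0.354740 +0.780844 = +0.426104
|D^4_{-2,-3}|² = |d^4_{-2,-3}(β)|² = (+0.426104)² = 0.181565 (the z-rotation phases have unit modulus)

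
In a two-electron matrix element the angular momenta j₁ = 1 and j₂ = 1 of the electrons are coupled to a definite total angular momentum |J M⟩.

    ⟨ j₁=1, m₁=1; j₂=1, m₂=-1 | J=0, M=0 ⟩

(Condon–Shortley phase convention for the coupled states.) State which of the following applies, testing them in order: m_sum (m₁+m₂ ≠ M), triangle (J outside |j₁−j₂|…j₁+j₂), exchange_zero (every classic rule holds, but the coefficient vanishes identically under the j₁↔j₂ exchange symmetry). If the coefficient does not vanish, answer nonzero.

nonzero

m-sum: m₁+m₂ = 1+(-1) = 0, M = 0  ✓
triangle: |j₁−j₂| = 0 ≤ J = 0 ≤ j₁+j₂ = 2  ✓
exchange: j₁≠j₂ or m₁≠m₂ — the exchange symmetry imposes no constraint here
value check: CG = +√(1/3) = +0.577350 ≠ 0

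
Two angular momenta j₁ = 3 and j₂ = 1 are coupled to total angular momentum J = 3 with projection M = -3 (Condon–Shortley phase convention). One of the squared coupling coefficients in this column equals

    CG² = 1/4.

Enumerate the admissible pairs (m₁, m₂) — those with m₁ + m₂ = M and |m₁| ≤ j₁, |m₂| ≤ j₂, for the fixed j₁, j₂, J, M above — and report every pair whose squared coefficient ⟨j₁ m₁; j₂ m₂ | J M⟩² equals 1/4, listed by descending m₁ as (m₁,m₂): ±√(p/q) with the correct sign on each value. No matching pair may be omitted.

Admissible pairs with m₁+m₂ = M = -3: (-3,0), (-2,-1)
  (m₁,m₂)=(-2,-1): CG² = 1/4, CG = +√(1/4)   ← matches the target
  (m₁,m₂)=(-3,0): CG² = 3/4, CG = −√(3/4)
Pairs with CG² = 1/4: (-2,-1): +√(1/4)

(-2,-1): +√(1/4)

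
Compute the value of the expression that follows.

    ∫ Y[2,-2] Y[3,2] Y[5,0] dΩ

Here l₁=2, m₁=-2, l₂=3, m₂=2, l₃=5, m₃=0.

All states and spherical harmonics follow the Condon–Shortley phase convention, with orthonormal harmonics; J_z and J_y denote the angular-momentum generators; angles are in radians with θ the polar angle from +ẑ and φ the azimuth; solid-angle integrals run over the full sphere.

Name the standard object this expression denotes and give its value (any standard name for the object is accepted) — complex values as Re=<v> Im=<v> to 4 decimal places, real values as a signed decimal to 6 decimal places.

This is a Gaunt coefficient — the integral of a triple product of spherical harmonics over the sphere.
Rules hold: Σm=0, L=10 even, 1≤5≤5.
N = 5·7·11 = 385
Δ = 0!·4!·6!/11! = 1/2310
Racah Σ t=0..0: t=0:+1/144 = 1/144
⇒ 3j(2 3 5; 0 0 0)² = 10/231, sgn -1
Racah Σ t=0..0: t=0:+1/2880 = 1/2880
⇒ 3j(2 3 5; -2 2 0)² = 1/462, sgn -1
4πI² = N·(3j₀)²·(3jₘ)² = 25/693
I = +1·√(0.036075/4π) = 0.05357948

Gaunt coefficient, +0.053579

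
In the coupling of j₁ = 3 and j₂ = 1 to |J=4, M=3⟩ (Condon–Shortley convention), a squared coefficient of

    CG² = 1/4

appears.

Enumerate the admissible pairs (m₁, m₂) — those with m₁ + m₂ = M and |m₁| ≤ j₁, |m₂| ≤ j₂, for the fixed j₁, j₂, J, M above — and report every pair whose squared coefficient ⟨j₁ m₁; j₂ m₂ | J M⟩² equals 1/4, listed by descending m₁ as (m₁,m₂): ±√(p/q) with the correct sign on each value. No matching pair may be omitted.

(3,0): +√(1/4)

Admissible pairs with m₁+m₂ = M = 3: (2,1), (3,0)
  (m₁,m₂)=(3,0): CG² = 1/4, CG = +√(1/4)   ← matches the target
  (m₁,m₂)=(2,1): CG² = 3/4, CG = +√(3/4)
Pairs with CG² = 1/4: (3,0): +√(1/4)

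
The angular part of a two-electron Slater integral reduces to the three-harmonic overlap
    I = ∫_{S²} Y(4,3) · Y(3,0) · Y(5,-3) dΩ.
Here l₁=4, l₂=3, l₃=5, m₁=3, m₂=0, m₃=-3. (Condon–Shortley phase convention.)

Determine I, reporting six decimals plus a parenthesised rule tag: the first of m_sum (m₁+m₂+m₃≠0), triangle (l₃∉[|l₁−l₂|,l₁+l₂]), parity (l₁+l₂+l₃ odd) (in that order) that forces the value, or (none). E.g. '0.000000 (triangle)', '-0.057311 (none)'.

Checks pass: Σm=0; 12 even; l₃=5∈[1,7].
(2·4+1)(2·3+1)(2·5+1) = 693
Δ: 2! 6! 4! / 13! → 1/180180
sum: t=0:+1/576 t=1:−1/144 t=2:+1/576 = -1/288
3j²(4 3 5; 0 0 0) = Δ·Π!·Σ² = 20/1001  (sign +1)
sum: t=0:+1/1440 t=1:−1/2880 = 1/2880
3j²(4 3 5; 3 0 -3) = Δ·Π!·Σ² = 7/715  (sign +1)
combine: 4πI² = 693·20/1001·7/715 = 252/1859
take √, sign +1: I = 0.10386175
No selection rule forces the value: the integral is nonzero (none).

0.103862 (none)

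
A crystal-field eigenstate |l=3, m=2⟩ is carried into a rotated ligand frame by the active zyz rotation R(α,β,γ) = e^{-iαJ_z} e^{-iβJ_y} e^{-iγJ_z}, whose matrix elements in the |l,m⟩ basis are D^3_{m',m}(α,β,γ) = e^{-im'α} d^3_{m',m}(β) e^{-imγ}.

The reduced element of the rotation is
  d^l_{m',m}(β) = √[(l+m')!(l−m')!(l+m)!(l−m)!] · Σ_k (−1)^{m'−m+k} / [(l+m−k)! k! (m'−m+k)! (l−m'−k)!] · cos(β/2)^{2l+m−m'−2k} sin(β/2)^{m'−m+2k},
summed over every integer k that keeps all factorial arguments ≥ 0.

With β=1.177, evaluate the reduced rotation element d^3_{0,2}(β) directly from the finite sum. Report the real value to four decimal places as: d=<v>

d^3_{0,2}(β=1.1770) via the finite sum:
With c≡cos(β/2)=0.831774 and s≡sin(β/2)=0.555114, N=[6·6·120·1]^{1/2}=65.726707
The bounds max(0,m−m')=2 and min(l+m,l−m')=3 give 2 terms
  k=2: (−1)^0·65.7267/(12)·0.8318^4·0.5551^2 = +0.807880
  k=3: (−1)^1·65.7267/(12)·0.8318^2·0.5551^4 = -0.359832
d^3_{0,2}(1.1770) = +0.807880 -0.359832 = +0.448048

d=0.4480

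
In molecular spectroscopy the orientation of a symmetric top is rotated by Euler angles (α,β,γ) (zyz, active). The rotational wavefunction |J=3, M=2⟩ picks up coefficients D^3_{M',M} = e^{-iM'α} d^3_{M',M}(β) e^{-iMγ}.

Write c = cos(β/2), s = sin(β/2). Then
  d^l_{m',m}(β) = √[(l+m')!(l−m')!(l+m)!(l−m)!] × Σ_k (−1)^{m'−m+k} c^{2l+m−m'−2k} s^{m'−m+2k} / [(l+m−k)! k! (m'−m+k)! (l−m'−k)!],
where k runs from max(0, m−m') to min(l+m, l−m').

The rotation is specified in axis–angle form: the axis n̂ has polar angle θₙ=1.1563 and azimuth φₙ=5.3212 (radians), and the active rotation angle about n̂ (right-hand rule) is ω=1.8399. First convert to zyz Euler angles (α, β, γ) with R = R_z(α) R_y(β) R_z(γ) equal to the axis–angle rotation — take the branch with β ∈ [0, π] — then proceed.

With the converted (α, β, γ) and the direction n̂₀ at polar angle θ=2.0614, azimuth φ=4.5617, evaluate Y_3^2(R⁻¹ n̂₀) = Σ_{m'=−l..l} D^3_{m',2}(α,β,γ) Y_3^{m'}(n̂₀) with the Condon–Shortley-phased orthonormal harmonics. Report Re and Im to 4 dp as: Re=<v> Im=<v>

Axis–angle → zyz. n̂ = (sinθₙcosφₙ, sinθₙsinφₙ, cosθₙ) = (+0.523464, -0.750863, +0.402729), ω = 1.8399.
R = I cosω + sinω [n̂]ₓ + (1−cosω) n̂n̂ᵀ gives
  R = [+0.080999, -0.885783, -0.456976; -0.109314, +0.447822, -0.887415; +0.990702, +0.121834, -0.060556]
β = atan2(√(R₁₃²+R₂₃²), R₃₃) = 1.631389; α = atan2(R₂₃, R₁₃) mod 2π = 4.236852; γ = atan2(R₃₂, −R₃₁) mod 2π = 3.019230
Need the full column D^3_{m',2} for m'=−3..3 at α=4.2369, β=1.6314, γ=3.0192.
cos(β/2)=0.685363, sin(β/2)=0.728202
d^3_{-3,2}: single k=5 term ⇒ +0.343760;  D = +0.318089+0.130347i
d^3_{-2,2}: k∈[4..5] ⇒ +0.660417 -0.149111 = +0.511305;  D = -0.388969+0.331868i
d^3_{-1,2}: k∈[3..4] ⇒ +0.786225 -0.443792 = +0.342433;  D = -0.078338-0.333352i
d^3_{0,2}: k∈[2..3] ⇒ +0.640835 -0.723450 = -0.082615;  D = -0.080154-0.020017i
d^3_{1,2}: k∈[1..2] ⇒ +0.348221 -0.786225 = -0.438004;  D = +0.288900-0.329218i
d^3_{2,2}: k∈[0..1] ⇒ +0.103639 -0.585000 = -0.481361;  D = +0.176308+0.447910i
d^3_{3,2}: single k=0 term ⇒ -0.269730;  D = -0.268368-0.027073i
Y_3^{m'}(θ=2.0614,φ=4.5617) and Σ D·Y over m':
  (+0.3181+0.1303i)·(+0.1251-0.2576i)  (-0.3890+0.3319i)·(+0.3577+0.1112i)  (-0.0783-0.3334i)·(-0.0047+0.0310i)  (-0.0802-0.0200i)·(+0.3323+0.0000i)  (+0.2889-0.3292i)·(+0.0047+0.0310i)  (+0.1763+0.4479i)·(+0.3577-0.1112i)  (-0.2684-0.0271i)·(-0.1251-0.2576i)
Y_3^2(R⁻¹ n̂) = +0.032397+0.222873i

Re=0.0324 Im=0.2229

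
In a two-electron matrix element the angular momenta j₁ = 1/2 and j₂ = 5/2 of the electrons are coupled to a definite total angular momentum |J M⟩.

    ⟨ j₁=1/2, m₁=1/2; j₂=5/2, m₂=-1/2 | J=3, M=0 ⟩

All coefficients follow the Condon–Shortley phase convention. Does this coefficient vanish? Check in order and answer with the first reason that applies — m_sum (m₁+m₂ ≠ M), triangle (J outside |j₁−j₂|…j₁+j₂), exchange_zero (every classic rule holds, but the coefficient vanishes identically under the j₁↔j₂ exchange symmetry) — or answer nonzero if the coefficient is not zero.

m-sum: m₁+m₂ = 1/2+(-1/2) = 0, M = 0  ✓
triangle: |j₁−j₂| = 2 ≤ J = 3 ≤ j₁+j₂ = 3  ✓
exchange: j₁≠j₂ or m₁≠m₂ — the exchange symmetry imposes no constraint here
value check: CG = +√(1/2) = +0.707107 ≠ 0

nonzero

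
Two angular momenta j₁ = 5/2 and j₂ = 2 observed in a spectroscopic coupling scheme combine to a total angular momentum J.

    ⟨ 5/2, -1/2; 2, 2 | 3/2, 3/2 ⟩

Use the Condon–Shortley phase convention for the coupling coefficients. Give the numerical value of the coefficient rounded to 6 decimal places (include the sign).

j₁+j₂−J=3  J+j₁−j₂=2  J−j₁+j₂=1  j₁+j₂+J+1=7
(j₁±m₁, j₂±m₂, J±M) = (2,3,4,0,3,0)
P² = 576/35
sum k=3..3:
  [3] −1/12 = -1/12
S = -1/12
C² = P²·S² = 4/35 ; C = -0.338062

-0.338062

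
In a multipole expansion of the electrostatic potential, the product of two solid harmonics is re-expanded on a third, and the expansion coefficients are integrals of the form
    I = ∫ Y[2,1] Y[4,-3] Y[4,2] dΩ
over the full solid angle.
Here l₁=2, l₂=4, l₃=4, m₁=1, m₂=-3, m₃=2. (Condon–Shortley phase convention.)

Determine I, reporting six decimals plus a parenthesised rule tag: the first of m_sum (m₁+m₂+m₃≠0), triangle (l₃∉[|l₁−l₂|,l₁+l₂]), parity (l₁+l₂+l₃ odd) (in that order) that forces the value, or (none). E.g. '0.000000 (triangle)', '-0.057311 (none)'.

-0.187702 (none)

m-sum 0 ✓  L=10 even ✓  2≤4≤6 ✓
Π(2lᵢ+1) = 5×9×9 = 405
triangle coeff Δ(2,4,4) = 1/13860
Σ_t [0,2]: t=0:+1/192 t=1:−1/36 t=2:+1/192 = -5/288
(3j)²=20/693 [(2 4 4; 0 0 0)], sign=-1
Σ_t [0,1]: t=0:+1/240 t=1:−1/1440 = 1/288
(3j)²=5/132 [(2 4 4; 1 -3 2)], sign=+1
⇒ 4πI² = 375/847
I = (-1)√(375/847/(4π)) = -0.18770204
No selection rule forces the value: the integral is nonzero (none).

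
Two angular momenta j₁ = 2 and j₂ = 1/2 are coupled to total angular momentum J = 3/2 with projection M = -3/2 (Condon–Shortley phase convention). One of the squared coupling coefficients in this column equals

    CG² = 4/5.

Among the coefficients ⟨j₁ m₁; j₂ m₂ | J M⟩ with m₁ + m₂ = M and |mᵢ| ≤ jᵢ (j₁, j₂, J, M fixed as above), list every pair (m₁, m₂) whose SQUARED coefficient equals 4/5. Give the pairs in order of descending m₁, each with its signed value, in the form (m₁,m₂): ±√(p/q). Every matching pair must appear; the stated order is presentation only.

Admissible pairs with m₁+m₂ = M = -3/2: (-2,1/2), (-1,-1/2)
  (m₁,m₂)=(-1,-1/2): CG² = 1/5, CG = +√(1/5)
  (m₁,m₂)=(-2,1/2): CG² = 4/5, CG = −√(4/5)   ← matches the target
Pairs with CG² = 4/5: (-2,1/2): −√(4/5)

(-2,1/2): −√(4/5)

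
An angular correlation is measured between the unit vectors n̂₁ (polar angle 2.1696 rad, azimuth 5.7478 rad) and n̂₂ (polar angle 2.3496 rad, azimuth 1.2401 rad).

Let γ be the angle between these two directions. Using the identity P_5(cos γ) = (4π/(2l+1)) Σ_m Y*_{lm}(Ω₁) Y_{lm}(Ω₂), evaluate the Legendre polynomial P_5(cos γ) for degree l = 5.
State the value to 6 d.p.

0.346191

Expand P_5 via completeness: Σ_{m} conj(Y_{5,m}) at Ω₁ times Y_{5,m} at Ω₂ —
  term(m=-5) = -0.012920-0.007874i   from Y*(Ω₁)=-0.159549-0.079978i, Y(Ω₂)=+0.084490+0.007002i
  term(m=-4) = +0.069609-0.074415i   from Y*(Ω₁)=+0.208065+0.324079i, Y(Ω₂)=-0.064949-0.256489i
  term(m=-3) = +0.089646+0.127160i   from Y*(Ω₁)=-0.012816-0.362288i, Y(Ω₂)=-0.359294+0.234735i
  term(m=-2) = +0.008118-0.003522i   from Y*(Ω₁)=+0.014650-0.026814i, Y(Ω₂)=+0.228541+0.177882i
  term(m=-1) = -0.012948-0.062371i   from Y*(Ω₁)=-0.302216+0.179267i, Y(Ω₂)=-0.058864+0.171463i
  term(m=+0) = +0.020029+0.000000i   from Y*(Ω₁)=+0.058036-0.000000i, Y(Ω₂)=+0.345117+0.000000i
  term(m=+1) = -0.012948+0.062371i   from Y*(Ω₁)=+0.302216+0.179267i, Y(Ω₂)=+0.058864+0.171463i
  term(m=+2) = +0.008118+0.003522i   from Y*(Ω₁)=+0.014650+0.026814i, Y(Ω₂)=+0.228541-0.177882i
  term(m=+3) = +0.089646-0.127160i   from Y*(Ω₁)=+0.012816-0.362288i, Y(Ω₂)=+0.359294+0.234735i
  term(m=+4) = +0.069609+0.074415i   from Y*(Ω₁)=+0.208065-0.324079i, Y(Ω₂)=-0.064949+0.256489i
  term(m=+5) = -0.012920+0.007874i   from Y*(Ω₁)=+0.159549-0.079978i, Y(Ω₂)=-0.084490+0.007002i
Accumulated sum +0.303039+0.000000i; after 4π/(2l+1) scaling, +0.346191+0.000000i ⇒ P_5 = 0.346191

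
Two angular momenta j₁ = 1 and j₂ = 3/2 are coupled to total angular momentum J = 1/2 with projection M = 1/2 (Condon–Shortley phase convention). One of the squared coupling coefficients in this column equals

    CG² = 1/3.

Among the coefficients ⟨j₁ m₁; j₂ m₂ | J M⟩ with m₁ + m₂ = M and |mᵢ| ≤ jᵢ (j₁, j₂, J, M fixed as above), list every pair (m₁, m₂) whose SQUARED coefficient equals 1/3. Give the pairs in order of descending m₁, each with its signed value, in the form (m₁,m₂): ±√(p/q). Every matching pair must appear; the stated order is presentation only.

Admissible pairs with m₁+m₂ = M = 1/2: (-1,3/2), (0,1/2), (1,-1/2)
  (m₁,m₂)=(1,-1/2): CG² = 1/6, CG = +√(1/6)
  (m₁,m₂)=(0,1/2): CG² = 1/3, CG = −√(1/3)   ← matches the target
  (m₁,m₂)=(-1,3/2): CG² = 1/2, CG = +√(1/2)
Pairs with CG² = 1/3: (0,1/2): −√(1/3)

(0,1/2): −√(1/3)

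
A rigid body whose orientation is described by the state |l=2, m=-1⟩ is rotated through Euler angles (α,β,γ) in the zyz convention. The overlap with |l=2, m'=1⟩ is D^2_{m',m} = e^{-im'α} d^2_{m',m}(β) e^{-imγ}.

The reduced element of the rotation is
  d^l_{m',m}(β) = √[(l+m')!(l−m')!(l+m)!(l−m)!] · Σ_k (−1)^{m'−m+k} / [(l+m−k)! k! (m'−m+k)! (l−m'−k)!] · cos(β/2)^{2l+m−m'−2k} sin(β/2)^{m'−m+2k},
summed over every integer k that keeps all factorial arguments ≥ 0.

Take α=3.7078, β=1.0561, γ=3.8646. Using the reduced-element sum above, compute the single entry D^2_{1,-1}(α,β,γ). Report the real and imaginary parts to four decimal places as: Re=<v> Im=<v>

Re=0.4976 Im=0.0787

Split into d^2_{1,-1}(β=1.0561) × two z-phases.
Half-angle: c=0.863791, s=0.503850. N=√(6·1·1·6)=6.000000
k: max(0,(-1)−(1))=0 … min(2+(-1),2−(1))=1
  k=0: (−1)^2·6.0000/(2)·0.8638^2·0.5038^2 = +0.568252
  k=1: (−1)^3·6.0000/(6)·0.8638^0·0.5038^4 = -0.064447
d^2_{1,-1}(1.0561) = +0.568252 -0.064447 = +0.503805
D = (-0.843942+0.536435i)·(+0.503805)·(-0.749819-0.661643i) = +0.497624+0.078673i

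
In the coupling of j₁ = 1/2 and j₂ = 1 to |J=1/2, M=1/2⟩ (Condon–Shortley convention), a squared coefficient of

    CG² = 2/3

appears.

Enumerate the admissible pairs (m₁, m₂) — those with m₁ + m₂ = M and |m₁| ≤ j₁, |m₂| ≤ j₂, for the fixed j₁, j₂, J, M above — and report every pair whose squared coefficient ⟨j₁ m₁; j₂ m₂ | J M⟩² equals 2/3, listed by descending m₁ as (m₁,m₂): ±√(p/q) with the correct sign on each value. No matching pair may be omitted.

(-1/2,1): −√(2/3)

Admissible pairs with m₁+m₂ = M = 1/2: (-1/2,1), (1/2,0)
  (m₁,m₂)=(1/2,0): CG² = 1/3, CG = +√(1/3)
  (m₁,m₂)=(-1/2,1): CG² = 2/3, CG = −√(2/3)   ← matches the target
Pairs with CG² = 2/3: (-1/2,1): −√(2/3)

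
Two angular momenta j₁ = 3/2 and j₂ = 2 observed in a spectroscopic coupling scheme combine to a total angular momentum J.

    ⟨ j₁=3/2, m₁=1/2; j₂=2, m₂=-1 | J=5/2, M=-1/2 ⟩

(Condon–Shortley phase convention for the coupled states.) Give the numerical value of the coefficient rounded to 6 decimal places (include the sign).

√[6·1!2!3!/7! · 2!1!1!3!2!3!] = √(72/35)
  +(−1)^0/∏(0,1,1,1,1,2)! = 1/2  (running 1/2)
  +(−1)^1/∏(1,0,0,0,2,3)! = -1/12  (running 5/12)
⟨..|..⟩ = √(72/35)·(5/12) = +0.597614

+0.597614  (= +√(5/14))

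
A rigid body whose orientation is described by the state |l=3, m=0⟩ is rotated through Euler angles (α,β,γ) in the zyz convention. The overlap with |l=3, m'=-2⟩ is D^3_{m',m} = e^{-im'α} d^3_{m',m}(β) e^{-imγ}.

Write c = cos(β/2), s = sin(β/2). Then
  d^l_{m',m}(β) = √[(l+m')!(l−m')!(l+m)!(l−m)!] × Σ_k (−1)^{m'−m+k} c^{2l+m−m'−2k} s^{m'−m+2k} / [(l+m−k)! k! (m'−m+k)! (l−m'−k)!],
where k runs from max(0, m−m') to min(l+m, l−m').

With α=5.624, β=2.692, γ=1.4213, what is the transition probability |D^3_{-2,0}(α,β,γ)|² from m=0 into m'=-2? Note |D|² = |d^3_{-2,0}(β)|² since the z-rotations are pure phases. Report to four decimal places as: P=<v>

P=0.0543

D^3_{-2,0}(5.6240,2.6920,1.4213) = e^{-i·-2·5.6240}·d^3_{-2,0}(2.6920)·e^{-i·0·1.4213}. Compute d first:
c=cos(2.692000/2)=0.222908, s=sin(2.692000/2)=0.974840; N=√[1·120·6·6]=65.726707
k∈{2,3} keeps every argument non-negative
  k=2: (−1)^0·65.7267/(12)·0.2229^4·0.9748^2 = +0.012851
  k=3: (−1)^1·65.7267/(12)·0.2229^2·0.9748^4 = -0.245778
d^3_{-2,0}(2.6920) = +0.012851 -0.245778 = -0.232928
|D^3_{-2,0}|² = |d^3_{-2,0}(β)|² = (-0.232928)² = 0.054255 (the z-rotation phases have unit modulus)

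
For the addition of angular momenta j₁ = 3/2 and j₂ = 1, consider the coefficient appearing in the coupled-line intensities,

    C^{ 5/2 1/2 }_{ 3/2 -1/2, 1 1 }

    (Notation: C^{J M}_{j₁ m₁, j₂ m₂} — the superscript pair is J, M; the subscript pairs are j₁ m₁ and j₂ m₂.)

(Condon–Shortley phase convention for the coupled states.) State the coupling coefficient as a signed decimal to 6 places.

√[6·0!3!2!/6! · 1!2!2!0!3!2!] = √(24/5)
  +(−1)^0/∏(0,0,2,2,1,0)! = 1/4  (running 1/4)
⟨..|..⟩ = √(24/5)·(1/4) = +0.547723

+0.547723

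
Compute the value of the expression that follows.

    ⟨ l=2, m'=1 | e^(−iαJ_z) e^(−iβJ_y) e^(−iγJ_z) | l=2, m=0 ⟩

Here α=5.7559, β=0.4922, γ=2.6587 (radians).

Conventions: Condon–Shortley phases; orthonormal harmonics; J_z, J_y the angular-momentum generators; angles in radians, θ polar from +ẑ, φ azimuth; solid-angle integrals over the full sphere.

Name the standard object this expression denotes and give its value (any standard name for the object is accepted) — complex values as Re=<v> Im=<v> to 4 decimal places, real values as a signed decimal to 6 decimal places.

Wigner D-matrix element, Re=-0.4408 Im=-0.2567

This is a Wigner D-matrix element — the rotation-matrix element ⟨l m'| R(α,β,γ) |l m⟩ in the angular-momentum basis.
D^2_{1,0}(5.7559,0.4922,2.6587) = e^{-i·1·5.7559}·d^2_{1,0}(0.4922)·e^{-i·0·2.6587}. Compute d first:
With c≡cos(β/2)=0.969870 and s≡sin(β/2)=0.243623, N=[6·1·2·2]^{1/2}=4.898979
Admissible k: 0..1 (factorial args all ≥0)
  k=0: (−1)^1·4.8990/(2)·0.9699^3·0.2436^1 = -0.544421
  k=1: (−1)^2·4.8990/(2)·0.9699^1·0.2436^3 = +0.034352
d^2_{1,0}(0.4922) = -0.544421 +0.034352 = -0.510070
Attach z-rotation phases: D = e^{-i(1)(5.7559)}·(-0.510070)·e^{-i(0)(2.6587)} = -0.440790-0.256662i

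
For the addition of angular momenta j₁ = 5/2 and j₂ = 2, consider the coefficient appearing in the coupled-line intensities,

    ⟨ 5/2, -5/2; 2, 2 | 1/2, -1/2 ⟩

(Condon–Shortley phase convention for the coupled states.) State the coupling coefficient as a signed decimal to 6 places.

+0.577350

triangle: 4!·1!·0!/6! = 24/720
(j±m)!: 0!·5!·4!·0!·0!·1! = 2880
prefactor² = (2J+1)·Δ·N² = 192
  k=4: +1/(4!·0!·1!·0!·0!·0!) = 1/24
Σ = 1/24  ⇒  CG² = 192·(1/24)² = 1/3
CG = +√(1/3) = +0.577350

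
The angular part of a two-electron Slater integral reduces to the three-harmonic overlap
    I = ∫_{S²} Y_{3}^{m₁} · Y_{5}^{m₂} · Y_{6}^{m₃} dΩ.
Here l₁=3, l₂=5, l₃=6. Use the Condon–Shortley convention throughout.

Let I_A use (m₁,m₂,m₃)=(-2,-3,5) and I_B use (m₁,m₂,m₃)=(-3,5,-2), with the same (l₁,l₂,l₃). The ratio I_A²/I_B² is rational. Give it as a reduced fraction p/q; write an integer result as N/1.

Shared (l₁,l₂,l₃)=(3,5,6): N and (l;000)² cancel in I_A²/I_B².
A: Δ = 2!·4!·8!/15! = 1/675675; Racah Σ t=1..2: t=1:−1/120960 t=2:+1/483840 = -1/161280; ⇒ 3j(3 5 6; -2 -3 5)² = 2/91, sgn +1
B: Δ = 2!·4!·8!/15! = 1/675675; Racah Σ t=2..2: t=2:+1/1935360 = 1/1935360; ⇒ 3j(3 5 6; -3 5 -2)² = 1/1001, sgn +1
I_A²/I_B² = (2/91)/(1/1001) = 22/1

22/1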